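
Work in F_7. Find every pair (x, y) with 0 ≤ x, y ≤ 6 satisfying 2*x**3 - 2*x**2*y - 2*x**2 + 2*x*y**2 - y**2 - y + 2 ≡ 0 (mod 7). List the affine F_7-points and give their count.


Affine F_7-points: {(0, 1), (0, 5), (1, 1), (1, 2), (3, 4), (4, 0)}; count = 6.

For each of the 49 pairs (x, y) ∈ F_7², evaluate f(x, y) mod 7. Record the zeros.
  x = 0: [0↦2, 1↦0, 2↦3, 3↦4, 4↦3, 5↦0, 6↦2]  zeros at y ∈ {1, 5}
  x = 1: [0↦2, 1↦0, 2↦0, 3↦2, 4↦6, 5↦5, 6↦6]  zeros at y ∈ {1, 2}
  x = 2: [0↦3, 1↦4, 2↦4, 3↦3, 4↦1, 5↦5, 6↦1]  zeros at y ∈ ∅
  x = 3: [0↦3, 1↦3, 2↦6, 3↦5, 4↦0, 5↦5, 6↦6]  zeros at y ∈ {4}
  x = 4: [0↦0, 1↦2, 2↦4, 3↦6, 4↦1, 5↦3, 6↦5]  zeros at y ∈ {0}
  x = 5: [0↦6, 1↦6, 2↦3, 3↦4, 4↦2, 5↦4, 6↦3]  zeros at y ∈ ∅
  x = 6: [0↦5, 1↦6, 2↦1, 3↦4, 4↦1, 5↦6, 6↦5]  zeros at y ∈ ∅
Collecting zeros: affine points = {(0, 1), (0, 5), (1, 1), (1, 2), (3, 4), (4, 0)}.
Total count |C(F_7)_aff| = 6.


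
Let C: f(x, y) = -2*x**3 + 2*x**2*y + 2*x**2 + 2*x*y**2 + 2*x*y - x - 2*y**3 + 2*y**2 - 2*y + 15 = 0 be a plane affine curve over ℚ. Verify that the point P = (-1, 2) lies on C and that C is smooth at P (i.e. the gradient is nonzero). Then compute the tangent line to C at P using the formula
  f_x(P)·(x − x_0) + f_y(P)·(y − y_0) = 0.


Tangent line at P: -7*x - 26*y + 45 = 0.

Step 1: f(-1, 2) = 0, so P lies on C.
Step 2: partial derivatives
  f_x(x, y) = -6*x**2 + 4*x*y + 4*x + 2*y**2 + 2*y - 1, f_y(x, y) = 2*x**2 + 4*x*y + 2*x - 6*y**2 + 4*y - 2.
  f_x(P) = -7, f_y(P) = -26 (gradient nonzero, so P is smooth).
Step 3: tangent line at P: -7·(x − -1) + -26·(y − 2) = 0.
Expanding: -7*x - 26*y + 45 = 0.


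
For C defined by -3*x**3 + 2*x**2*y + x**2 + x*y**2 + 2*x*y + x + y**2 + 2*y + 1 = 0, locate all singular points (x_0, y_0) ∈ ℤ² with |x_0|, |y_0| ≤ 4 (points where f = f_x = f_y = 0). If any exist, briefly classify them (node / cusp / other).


Singular points: {(0, -1)}; classification: node.

Compute partial derivatives:
  f_x = -9*x**2 + 4*x*y + 2*x + y**2 + 2*y + 1.
  f_y = 2*x**2 + 2*x*y + 2*x + 2*y + 2.
Scan x_0 ∈ {−4, ..., 4}. For each x_0, f_y(x_0, y) is a polynomial in y; find its integer roots y ∈ {−4, ..., 4}, then test f_x and f at those candidates.
  x = -4: f_y(-4, y) = 26 - 6*y; no integer root y with |y| ≤ 4.
  x = -3: f_y(-3, y) = 14 - 4*y; no integer root y with |y| ≤ 4.
  x = -2: f_y(-2, y) = 6 - 2*y; vanishes at y ∈ {3}. (-2, 3): f_x = -48 ≠ 0.
  x = -1: f_y(-1, y) = 2; no integer root y with |y| ≤ 4.
  x = 0: f_y(0, y) = 2*y + 2; vanishes at y ∈ {-1}. (0, -1): f_x = 0, f = 0 — SINGULAR.
  x = 1: f_y(1, y) = 4*y + 6; no integer root y with |y| ≤ 4.
  x = 2: f_y(2, y) = 6*y + 14; no integer root y with |y| ≤ 4.
  x = 3: f_y(3, y) = 8*y + 26; no integer root y with |y| ≤ 4.
  x = 4: f_y(4, y) = 10*y + 42; no integer root y with |y| ≤ 4.
Only singular point on the grid: (0, -1).
Classify: substitute x = 0 + u, y = -1 + v and expand: f = -3*u**3 + 2*u**2*v - u**2 + u*v**2 + v**2.
No constant or linear terms (consistent with a singular point). Quadratic part: -u**2 + v**2. Cubic part: -3*u**3 + 2*u**2*v + u*v**2.
The quadratic part v**2 - u**2 = (v − u)(v + u) splits into two distinct linear factors, so there are two distinct tangent lines y − -1 = ±(x − 0) — this is a node (ordinary double point).
Classification: node.


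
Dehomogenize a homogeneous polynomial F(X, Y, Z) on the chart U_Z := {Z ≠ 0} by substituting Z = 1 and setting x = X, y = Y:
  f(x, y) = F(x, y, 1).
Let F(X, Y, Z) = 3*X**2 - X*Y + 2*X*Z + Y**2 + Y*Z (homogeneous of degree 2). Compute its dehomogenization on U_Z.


f(x, y) = 3*x**2 - x*y + 2*x + y**2 + y

On U_Z we set Z = 1. Each monomial c·X^i·Y^j·Z^k in F becomes c·x^i·y^j·1^k = c·x^i·y^j.
Substituting Z = 1: F(X, Y, 1) = 3*x**2 - x*y + 2*x + y**2 + y.
Note: deg(f) ≤ deg(F) = 2; strict inequality happens when F is divisible by Z (lost terms).


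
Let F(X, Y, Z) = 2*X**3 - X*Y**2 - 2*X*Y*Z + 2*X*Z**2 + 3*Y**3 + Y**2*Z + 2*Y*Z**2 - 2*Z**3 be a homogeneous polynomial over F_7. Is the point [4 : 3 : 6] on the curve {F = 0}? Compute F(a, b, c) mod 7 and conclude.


F(4,3,6) ≡ 1 (mod 7); P is NOT on the curve.

Evaluate F(4, 3, 6) term-by-term (mod 7).
  2*X**3 ↦ 2·64·1·1 = 128
  -X*Y**2 ↦ -1·4·9·1 = -36
  -2*X*Y*Z ↦ -2·4·3·6 = -144
  2*X*Z**2 ↦ 2·4·1·36 = 288
  3*Y**3 ↦ 3·1·27·1 = 81
  Y**2*Z ↦ 1·1·9·6 = 54
  2*Y*Z**2 ↦ 2·1·3·36 = 216
  -2*Z**3 ↦ -2·1·1·216 = -432
Sum: F(4, 3, 6) = (128) + (-36) + (-144) + (288) + (81) + (54) + (216) + (-432) = 155.
Reducing mod 7: 155 ≡ 1 (mod 7).
Since F(a, b, c) ≡ 1 ≠ 0 (mod 7), P does NOT lie on the curve.


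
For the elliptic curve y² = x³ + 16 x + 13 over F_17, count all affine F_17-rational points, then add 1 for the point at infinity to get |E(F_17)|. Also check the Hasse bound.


Affine points = {(0, 8), (0, 9), (1, 8), (1, 9), (2, 6), (2, 11), (6, 6), (6, 11), (7, 3), (7, 14), (9, 6), (9, 11), (10, 0), (13, 2), (13, 15), (16, 8), (16, 9)}; affine count = 17; |E(F_17)| = 18.

Discriminant check: Δ ∝ 4a³ + 27b² = 4·16³ + 27·13² = 4·4096 + 27·169 ≡ 3 (mod 17). Nonzero ⇒ E is nonsingular.
For each x ∈ F_17, compute rhs = x³ + 16·x + 13 mod 17, then count y ∈ F_17 with y² ≡ rhs.
  x = 0: rhs = 13, matching y values: 8, 9 (2 points).
  x = 1: rhs = 13, matching y values: 8, 9 (2 points).
  x = 2: rhs = 2, matching y values: 6, 11 (2 points).
  x = 3: rhs = 3, matching y values: none (0 points).
  x = 4: rhs = 5, matching y values: none (0 points).
  x = 5: rhs = 14, matching y values: none (0 points).
  x = 6: rhs = 2, matching y values: 6, 11 (2 points).
  x = 7: rhs = 9, matching y values: 3, 14 (2 points).
  x = 8: rhs = 7, matching y values: none (0 points).
  x = 9: rhs = 2, matching y values: 6, 11 (2 points).
  x = 10: rhs = 0, matching y values: 0 (1 points).
  x = 11: rhs = 7, matching y values: none (0 points).
  x = 12: rhs = 12, matching y values: none (0 points).
  x = 13: rhs = 4, matching y values: 2, 15 (2 points).
  x = 14: rhs = 6, matching y values: none (0 points).
  x = 15: rhs = 7, matching y values: none (0 points).
  x = 16: rhs = 13, matching y values: 8, 9 (2 points).
Total affine count: 17.
Full point count |E(F_17)| = 17 + 1 = 18.
Hasse bound: |18 − (17+1)| = |0| = 0 ≤ 2√17 ≈ 8.2462 ✓.


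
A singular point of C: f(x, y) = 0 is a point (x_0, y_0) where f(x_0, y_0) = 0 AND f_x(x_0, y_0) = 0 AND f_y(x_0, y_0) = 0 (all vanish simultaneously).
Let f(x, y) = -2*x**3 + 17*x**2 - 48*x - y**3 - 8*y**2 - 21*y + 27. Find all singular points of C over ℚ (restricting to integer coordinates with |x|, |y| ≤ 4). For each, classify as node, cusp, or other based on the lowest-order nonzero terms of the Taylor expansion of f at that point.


Singular points: {(3, -3)}; classification: node.

Compute partial derivatives:
  f_x = -6*x**2 + 34*x - 48.
  f_y = -3*y**2 - 16*y - 21.
Scan x_0 ∈ {−4, ..., 4}. For each x_0, f_y(x_0, y) is a polynomial in y; find its integer roots y ∈ {−4, ..., 4}, then test f_x and f at those candidates.
  x = -4: f_y(-4, y) = -3*y**2 - 16*y - 21; vanishes at y ∈ {-3}. (-4, -3): f_x = -280 ≠ 0.
  x = -3: f_y(-3, y) = -3*y**2 - 16*y - 21; vanishes at y ∈ {-3}. (-3, -3): f_x = -204 ≠ 0.
  x = -2: f_y(-2, y) = -3*y**2 - 16*y - 21; vanishes at y ∈ {-3}. (-2, -3): f_x = -140 ≠ 0.
  x = -1: f_y(-1, y) = -3*y**2 - 16*y - 21; vanishes at y ∈ {-3}. (-1, -3): f_x = -88 ≠ 0.
  x = 0: f_y(0, y) = -3*y**2 - 16*y - 21; vanishes at y ∈ {-3}. (0, -3): f_x = -48 ≠ 0.
  x = 1: f_y(1, y) = -3*y**2 - 16*y - 21; vanishes at y ∈ {-3}. (1, -3): f_x = -20 ≠ 0.
  x = 2: f_y(2, y) = -3*y**2 - 16*y - 21; vanishes at y ∈ {-3}. (2, -3): f_x = -4 ≠ 0.
  x = 3: f_y(3, y) = -3*y**2 - 16*y - 21; vanishes at y ∈ {-3}. (3, -3): f_x = 0, f = 0 — SINGULAR.
  x = 4: f_y(4, y) = -3*y**2 - 16*y - 21; vanishes at y ∈ {-3}. (4, -3): f_x = -8 ≠ 0.
Only singular point on the grid: (3, -3).
Classify: substitute x = 3 + u, y = -3 + v and expand: f = -2*u**3 - u**2 - v**3 + v**2.
No constant or linear terms (consistent with a singular point). Quadratic part: -u**2 + v**2. Cubic part: -2*u**3 - v**3.
The quadratic part v**2 - u**2 = (v − u)(v + u) splits into two distinct linear factors, so there are two distinct tangent lines y − -3 = ±(x − 3) — this is a node (ordinary double point).
Classification: node.


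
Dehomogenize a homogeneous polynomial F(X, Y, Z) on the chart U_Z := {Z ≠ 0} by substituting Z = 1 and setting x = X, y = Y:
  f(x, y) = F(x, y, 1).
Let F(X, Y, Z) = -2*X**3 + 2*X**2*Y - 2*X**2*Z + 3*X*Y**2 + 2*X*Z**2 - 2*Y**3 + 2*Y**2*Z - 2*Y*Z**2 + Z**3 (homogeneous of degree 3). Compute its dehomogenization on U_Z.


f(x, y) = -2*x**3 + 2*x**2*y - 2*x**2 + 3*x*y**2 + 2*x - 2*y**3 + 2*y**2 - 2*y + 1

On U_Z we set Z = 1. Each monomial c·X^i·Y^j·Z^k in F becomes c·x^i·y^j·1^k = c·x^i·y^j.
Substituting Z = 1: F(X, Y, 1) = -2*x**3 + 2*x**2*y - 2*x**2 + 3*x*y**2 + 2*x - 2*y**3 + 2*y**2 - 2*y + 1.
Note: deg(f) ≤ deg(F) = 3; strict inequality happens when F is divisible by Z (lost terms).


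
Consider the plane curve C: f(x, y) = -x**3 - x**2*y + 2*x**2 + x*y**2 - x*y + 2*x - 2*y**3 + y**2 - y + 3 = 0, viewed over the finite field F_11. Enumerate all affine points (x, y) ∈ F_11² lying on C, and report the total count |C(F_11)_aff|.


Affine F_11-points: {(0, 2), (1, 5), (2, 2), (3, 0), (3, 1), (5, 7), (6, 10), (7, 9), (8, 8), (9, 2), (9, 5), (9, 9), (10, 9)}; count = 13.

For each of the 121 pairs (x, y) ∈ F_11², evaluate f(x, y) mod 11. Record the zeros.
  x = 0: [0↦3, 1↦1, 2↦0, 3↦10, 4↦8, 5↦4, 6↦8, 7↦8, 8↦3, 9↦3, 10↦7]  zeros at y ∈ {2}
  x = 1: [0↦6, 1↦3, 2↦3, 3↦5, 4↦8, 5↦0, 6↦2, 7↦2, 8↦10, 9↦3, 10↦2]  zeros at y ∈ {5}
  x = 2: [0↦7, 1↦1, 2↦0, 3↦3, 4↦9, 5↦6, 6↦4, 7↦2, 8↦10, 9↦5, 10↦8]  zeros at y ∈ {2}
  x = 3: [0↦0, 1↦0, 2↦7, 3↦9, 4↦5, 5↦5, 6↦8, 7↦2, 8↦8, 9↦3, 10↦8]  zeros at y ∈ {0, 1}
  x = 4: [0↦1, 1↦5, 2↦7, 3↦6, 4↦1, 5↦2, 6↦8, 7↦7, 8↦9, 9↦2, 10↦7]  zeros at y ∈ ∅
  x = 5: [0↦4, 1↦10, 2↦5, 3↦10, 4↦2, 5↦2, 6↦9, 7↦0, 8↦7, 9↦7, 10↦10]  zeros at y ∈ {7}
  x = 6: [0↦3, 1↦9, 2↦6, 3↦4, 4↦2, 5↦10, 6↦5, 7↦8, 8↦7, 9↦1, 10↦0]  zeros at y ∈ {10}
  x = 7: [0↦3, 1↦7, 2↦4, 3↦4, 4↦6, 5↦9, 6↦1, 7↦3, 8↦3, 9↦0, 10↦4]  zeros at y ∈ {9}
  x = 8: [0↦9, 1↦9, 2↦4, 3↦4, 4↦8, 5↦4, 6↦2, 7↦1, 8↦0, 9↦9, 10↦5]  zeros at y ∈ {8}
  x = 9: [0↦4, 1↦9, 2↦0, 3↦9, 4↦2, 5↦0, 6↦2, 7↦7, 8↦3, 9↦0, 10↦8]  zeros at y ∈ {2, 5, 9}
  x = 10: [0↦4, 1↦1, 2↦8, 3↦2, 4↦4, 5↦2, 6↦6, 7↦4, 8↦6, 9↦0, 10↦7]  zeros at y ∈ {9}
Collecting zeros: affine points = {(0, 2), (1, 5), (2, 2), (3, 0), (3, 1), (5, 7), (6, 10), (7, 9), (8, 8), (9, 2), (9, 5), (9, 9), (10, 9)}.
Total count |C(F_11)_aff| = 13.


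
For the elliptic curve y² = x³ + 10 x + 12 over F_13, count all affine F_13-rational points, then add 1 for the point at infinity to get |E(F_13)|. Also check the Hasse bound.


Affine points = {(0, 5), (0, 8), (1, 6), (1, 7), (2, 1), (2, 12), (3, 2), (3, 11), (4, 5), (4, 8), (7, 3), (7, 10), (9, 5), (9, 8), (11, 6), (11, 7), (12, 1), (12, 12)}; affine count = 18; |E(F_13)| = 19.

Discriminant check: Δ ∝ 4a³ + 27b² = 4·10³ + 27·12² = 4·1000 + 27·144 ≡ 10 (mod 13). Nonzero ⇒ E is nonsingular.
For each x ∈ F_13, compute rhs = x³ + 10·x + 12 mod 13, then count y ∈ F_13 with y² ≡ rhs.
  x = 0: rhs = 12, matching y values: 5, 8 (2 points).
  x = 1: rhs = 10, matching y values: 6, 7 (2 points).
  x = 2: rhs = 1, matching y values: 1, 12 (2 points).
  x = 3: rhs = 4, matching y values: 2, 11 (2 points).
  x = 4: rhs = 12, matching y values: 5, 8 (2 points).
  x = 5: rhs = 5, matching y values: none (0 points).
  x = 6: rhs = 2, matching y values: none (0 points).
  x = 7: rhs = 9, matching y values: 3, 10 (2 points).
  x = 8: rhs = 6, matching y values: none (0 points).
  x = 9: rhs = 12, matching y values: 5, 8 (2 points).
  x = 10: rhs = 7, matching y values: none (0 points).
  x = 11: rhs = 10, matching y values: 6, 7 (2 points).
  x = 12: rhs = 1, matching y values: 1, 12 (2 points).
Total affine count: 18.
Full point count |E(F_13)| = 18 + 1 = 19.
Hasse bound: |19 − (13+1)| = |5| = 5 ≤ 2√13 ≈ 7.2111 ✓.


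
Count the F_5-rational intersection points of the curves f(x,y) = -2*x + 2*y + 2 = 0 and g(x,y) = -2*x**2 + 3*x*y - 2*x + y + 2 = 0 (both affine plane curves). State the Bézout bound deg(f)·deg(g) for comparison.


Common zeros: ∅; count = 0; Bézout bound = 2.

deg(f) = 1, deg(g) = 2, so Bézout bound = 2.
Scan x ∈ F_5. For each x, list the y ∈ F_5 with f(x, y) ≡ 0 and those with g(x, y) ≡ 0 (mod 5); the common zeros in that column are the intersection.
  x = 0: f ≡ 0 at y ∈ {4}; g ≡ 0 at y ∈ {3}; common: ∅.
  x = 1: f ≡ 0 at y ∈ {0}; g ≡ 0 at y ∈ {3}; common: ∅.
  x = 2: f ≡ 0 at y ∈ {1}; g ≡ 0 at y ∈ {0}; common: ∅.
  x = 3: f ≡ 0 at y ∈ {2}; g ≡ 0 at y ∈ ∅; common: ∅.
  x = 4: f ≡ 0 at y ∈ {3}; g ≡ 0 at y ∈ {1}; common: ∅.
Collecting: common zeros = ∅, so the count is 0.
Comparison with the Bézout bound: 0 ≤ 2 = deg(f)·deg(g), as expected for curves with no common component (the affine F_5-count falls short of the bound because intersections may lie at infinity, over extension fields, or carry multiplicity).


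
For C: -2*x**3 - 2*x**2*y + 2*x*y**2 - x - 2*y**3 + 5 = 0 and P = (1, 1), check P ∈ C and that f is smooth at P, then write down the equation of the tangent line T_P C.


Tangent line at P: -9*x - 4*y + 13 = 0.

Step 1: f(1, 1) = 0, so P lies on C.
Step 2: partial derivatives
  f_x(x, y) = -6*x**2 - 4*x*y + 2*y**2 - 1, f_y(x, y) = -2*x**2 + 4*x*y - 6*y**2.
  f_x(P) = -9, f_y(P) = -4 (gradient nonzero, so P is smooth).
Step 3: tangent line at P: -9·(x − 1) + -4·(y − 1) = 0.
Expanding: -9*x - 4*y + 13 = 0.


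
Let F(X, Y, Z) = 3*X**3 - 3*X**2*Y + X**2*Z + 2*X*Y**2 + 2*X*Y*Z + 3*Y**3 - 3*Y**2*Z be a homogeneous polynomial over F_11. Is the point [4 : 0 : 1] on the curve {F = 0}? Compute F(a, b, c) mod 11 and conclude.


F(4,0,1) ≡ 10 (mod 11); P is NOT on the curve.

Evaluate F(4, 0, 1) term-by-term (mod 11).
  3*X**3 ↦ 3·64·1·1 = 192
  -3*X**2*Y ↦ -3·16·0·1 = 0
  X**2*Z ↦ 1·16·1·1 = 16
  2*X*Y**2 ↦ 2·4·0·1 = 0
  2*X*Y*Z ↦ 2·4·0·1 = 0
  3*Y**3 ↦ 3·1·0·1 = 0
  -3*Y**2*Z ↦ -3·1·0·1 = 0
Sum: F(4, 0, 1) = (192) + (0) + (16) + (0) + (0) + (0) + (0) = 208.
Reducing mod 11: 208 ≡ 10 (mod 11).
Since F(a, b, c) ≡ 10 ≠ 0 (mod 11), P does NOT lie on the curve.


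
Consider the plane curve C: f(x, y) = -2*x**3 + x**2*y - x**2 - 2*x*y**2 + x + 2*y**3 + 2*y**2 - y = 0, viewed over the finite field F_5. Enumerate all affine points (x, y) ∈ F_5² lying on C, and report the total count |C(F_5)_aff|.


Affine F_5-points: {(0, 0), (1, 1), (2, 1), (2, 4), (3, 0), (4, 0), (4, 3)}; count = 7.

For each of the 25 pairs (x, y) ∈ F_5², evaluate f(x, y) mod 5. Record the zeros.
  x = 0: [0↦0, 1↦3, 2↦2, 3↦4, 4↦1]  zeros at y ∈ {0}
  x = 1: [0↦3, 1↦0, 2↦4, 3↦2, 4↦1]  zeros at y ∈ {1}
  x = 2: [0↦2, 1↦0, 2↦1, 3↦2, 4↦0]  zeros at y ∈ {1, 4}
  x = 3: [0↦0, 1↦1, 2↦1, 3↦2, 4↦1]  zeros at y ∈ {0}
  x = 4: [0↦0, 1↦1, 2↦2, 3↦0, 4↦2]  zeros at y ∈ {0, 3}
Collecting zeros: affine points = {(0, 0), (1, 1), (2, 1), (2, 4), (3, 0), (4, 0), (4, 3)}.
Total count |C(F_5)_aff| = 7.


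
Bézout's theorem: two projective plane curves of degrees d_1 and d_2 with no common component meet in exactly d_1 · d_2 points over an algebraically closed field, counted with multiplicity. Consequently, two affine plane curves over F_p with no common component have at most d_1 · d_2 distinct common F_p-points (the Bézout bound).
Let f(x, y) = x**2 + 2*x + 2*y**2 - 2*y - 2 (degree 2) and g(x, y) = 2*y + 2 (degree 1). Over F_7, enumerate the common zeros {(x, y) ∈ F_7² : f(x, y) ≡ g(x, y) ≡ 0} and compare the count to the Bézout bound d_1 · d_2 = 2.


Common zeros: ∅; count = 0; Bézout bound = 2.

deg(f) = 2, deg(g) = 1, so Bézout bound = 2.
Scan x ∈ F_7. For each x, list the y ∈ F_7 with f(x, y) ≡ 0 and those with g(x, y) ≡ 0 (mod 7); the common zeros in that column are the intersection.
  x = 0: f ≡ 0 at y ∈ ∅; g ≡ 0 at y ∈ {6}; common: ∅.
  x = 1: f ≡ 0 at y ∈ ∅; g ≡ 0 at y ∈ {6}; common: ∅.
  x = 2: f ≡ 0 at y ∈ ∅; g ≡ 0 at y ∈ {6}; common: ∅.
  x = 3: f ≡ 0 at y ∈ ∅; g ≡ 0 at y ∈ {6}; common: ∅.
  x = 4: f ≡ 0 at y ∈ ∅; g ≡ 0 at y ∈ {6}; common: ∅.
  x = 5: f ≡ 0 at y ∈ ∅; g ≡ 0 at y ∈ {6}; common: ∅.
  x = 6: f ≡ 0 at y ∈ {4}; g ≡ 0 at y ∈ {6}; common: ∅.
Collecting: common zeros = ∅, so the count is 0.
Comparison with the Bézout bound: 0 ≤ 2 = deg(f)·deg(g), as expected for curves with no common component (the affine F_7-count falls short of the bound because intersections may lie at infinity, over extension fields, or carry multiplicity).


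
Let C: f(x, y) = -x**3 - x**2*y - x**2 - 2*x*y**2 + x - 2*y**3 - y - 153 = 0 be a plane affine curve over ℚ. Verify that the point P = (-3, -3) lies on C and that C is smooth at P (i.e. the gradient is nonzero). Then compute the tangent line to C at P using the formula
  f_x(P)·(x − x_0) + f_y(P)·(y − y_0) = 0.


Tangent line at P: -56*x - 100*y - 468 = 0.

Step 1: f(-3, -3) = 0, so P lies on C.
Step 2: partial derivatives
  f_x(x, y) = -3*x**2 - 2*x*y - 2*x - 2*y**2 + 1, f_y(x, y) = -x**2 - 4*x*y - 6*y**2 - 1.
  f_x(P) = -56, f_y(P) = -100 (gradient nonzero, so P is smooth).
Step 3: tangent line at P: -56·(x − -3) + -100·(y − -3) = 0.
Expanding: -56*x - 100*y - 468 = 0.


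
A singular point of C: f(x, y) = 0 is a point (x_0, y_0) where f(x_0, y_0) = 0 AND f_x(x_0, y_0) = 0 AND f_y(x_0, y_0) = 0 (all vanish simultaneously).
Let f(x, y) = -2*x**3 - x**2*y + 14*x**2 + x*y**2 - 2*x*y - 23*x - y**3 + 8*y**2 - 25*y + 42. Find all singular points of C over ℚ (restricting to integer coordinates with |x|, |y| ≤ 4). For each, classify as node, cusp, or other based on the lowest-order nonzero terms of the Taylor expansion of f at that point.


Singular points: {(2, 3)}; classification: node.

Compute partial derivatives:
  f_x = -6*x**2 - 2*x*y + 28*x + y**2 - 2*y - 23.
  f_y = -x**2 + 2*x*y - 2*x - 3*y**2 + 16*y - 25.
Scan x_0 ∈ {−4, ..., 4}. For each x_0, f_y(x_0, y) is a polynomial in y; find its integer roots y ∈ {−4, ..., 4}, then test f_x and f at those candidates.
  x = -4: f_y(-4, y) = -3*y**2 + 8*y - 33; no integer root y with |y| ≤ 4.
  x = -3: f_y(-3, y) = -3*y**2 + 10*y - 28; no integer root y with |y| ≤ 4.
  x = -2: f_y(-2, y) = -3*y**2 + 12*y - 25; no integer root y with |y| ≤ 4.
  x = -1: f_y(-1, y) = -3*y**2 + 14*y - 24; no integer root y with |y| ≤ 4.
  x = 0: f_y(0, y) = -3*y**2 + 16*y - 25; no integer root y with |y| ≤ 4.
  x = 1: f_y(1, y) = -3*y**2 + 18*y - 28; no integer root y with |y| ≤ 4.
  x = 2: f_y(2, y) = -3*y**2 + 20*y - 33; vanishes at y ∈ {3}. (2, 3): f_x = 0, f = 0 — SINGULAR.
  x = 3: f_y(3, y) = -3*y**2 + 22*y - 40; vanishes at y ∈ {4}. (3, 4): f_x = -9 ≠ 0.
  x = 4: f_y(4, y) = -3*y**2 + 24*y - 49; no integer root y with |y| ≤ 4.
Only singular point on the grid: (2, 3).
Classify: substitute x = 2 + u, y = 3 + v and expand: f = -2*u**3 - u**2*v - u**2 + u*v**2 - v**3 + v**2.
No constant or linear terms (consistent with a singular point). Quadratic part: -u**2 + v**2. Cubic part: -2*u**3 - u**2*v + u*v**2 - v**3.
The quadratic part v**2 - u**2 = (v − u)(v + u) splits into two distinct linear factors, so there are two distinct tangent lines y − 3 = ±(x − 2) — this is a node (ordinary double point).
Classification: node.


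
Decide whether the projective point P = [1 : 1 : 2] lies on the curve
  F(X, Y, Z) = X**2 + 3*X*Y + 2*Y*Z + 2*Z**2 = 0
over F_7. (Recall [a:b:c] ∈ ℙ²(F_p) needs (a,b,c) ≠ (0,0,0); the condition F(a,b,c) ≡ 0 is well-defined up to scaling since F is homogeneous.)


F(1,1,2) ≡ 2 (mod 7); P is NOT on the curve.

Evaluate F(1, 1, 2) term-by-term (mod 7).
  X**2 ↦ 1·1·1·1 = 1
  3*X*Y ↦ 3·1·1·1 = 3
  2*Y*Z ↦ 2·1·1·2 = 4
  2*Z**2 ↦ 2·1·1·4 = 8
Sum: F(1, 1, 2) = (1) + (3) + (4) + (8) = 16.
Reducing mod 7: 16 ≡ 2 (mod 7).
Since F(a, b, c) ≡ 2 ≠ 0 (mod 7), P does NOT lie on the curve.


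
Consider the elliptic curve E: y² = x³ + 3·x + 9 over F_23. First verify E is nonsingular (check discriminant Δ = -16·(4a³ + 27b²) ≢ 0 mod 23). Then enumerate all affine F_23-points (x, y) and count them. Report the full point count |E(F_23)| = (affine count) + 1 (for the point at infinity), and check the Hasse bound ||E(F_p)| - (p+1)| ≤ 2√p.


Affine points = {(0, 3), (0, 20), (1, 6), (1, 17), (2, 0), (4, 4), (4, 19), (6, 6), (6, 17), (8, 4), (8, 19), (9, 11), (9, 12), (10, 2), (10, 21), (11, 4), (11, 19), (12, 5), (12, 18), (14, 9), (14, 14), (15, 5), (15, 18), (16, 6), (16, 17), (19, 5), (19, 18), (21, 8), (21, 15)}; affine count = 29; |E(F_23)| = 30.

Discriminant check: Δ ∝ 4a³ + 27b² = 4·3³ + 27·9² = 4·27 + 27·81 ≡ 18 (mod 23). Nonzero ⇒ E is nonsingular.
For each x ∈ F_23, compute rhs = x³ + 3·x + 9 mod 23, then count y ∈ F_23 with y² ≡ rhs.
  x = 0: rhs = 9, matching y values: 3, 20 (2 points).
  x = 1: rhs = 13, matching y values: 6, 17 (2 points).
  x = 2: rhs = 0, matching y values: 0 (1 points).
  x = 3: rhs = 22, matching y values: none (0 points).
  x = 4: rhs = 16, matching y values: 4, 19 (2 points).
  x = 5: rhs = 11, matching y values: none (0 points).
  x = 6: rhs = 13, matching y values: 6, 17 (2 points).
  x = 7: rhs = 5, matching y values: none (0 points).
  x = 8: rhs = 16, matching y values: 4, 19 (2 points).
  x = 9: rhs = 6, matching y values: 11, 12 (2 points).
  x = 10: rhs = 4, matching y values: 2, 21 (2 points).
  x = 11: rhs = 16, matching y values: 4, 19 (2 points).
  x = 12: rhs = 2, matching y values: 5, 18 (2 points).
  x = 13: rhs = 14, matching y values: none (0 points).
  x = 14: rhs = 12, matching y values: 9, 14 (2 points).
  x = 15: rhs = 2, matching y values: 5, 18 (2 points).
  x = 16: rhs = 13, matching y values: 6, 17 (2 points).
  x = 17: rhs = 5, matching y values: none (0 points).
  x = 18: rhs = 7, matching y values: none (0 points).
  x = 19: rhs = 2, matching y values: 5, 18 (2 points).
  x = 20: rhs = 19, matching y values: none (0 points).
  x = 21: rhs = 18, matching y values: 8, 15 (2 points).
  x = 22: rhs = 5, matching y values: none (0 points).
Total affine count: 29.
Full point count |E(F_23)| = 29 + 1 = 30.
Hasse bound: |30 − (23+1)| = |6| = 6 ≤ 2√23 ≈ 9.5917 ✓.


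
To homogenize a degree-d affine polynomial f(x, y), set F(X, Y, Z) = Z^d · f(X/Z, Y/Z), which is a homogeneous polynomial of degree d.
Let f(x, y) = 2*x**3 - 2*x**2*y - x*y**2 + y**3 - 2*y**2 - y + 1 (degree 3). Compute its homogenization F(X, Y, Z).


F(X, Y, Z) = 2*X**3 - 2*X**2*Y - X*Y**2 + Y**3 - 2*Y**2*Z - Y*Z**2 + Z**3

deg(f) = 3.
Substitute x = X/Z, y = Y/Z into f, then multiply by Z^3.
  monomial 2·x^3·y^0 ↦ 2·X^3·Y^0·Z^0.
  monomial -2·x^2·y^1 ↦ -2·X^2·Y^1·Z^0.
  monomial -1·x^1·y^2 ↦ -1·X^1·Y^2·Z^0.
  monomial 1·x^0·y^3 ↦ 1·X^0·Y^3·Z^0.
  monomial -2·x^0·y^2 ↦ -2·X^0·Y^2·Z^1.
  monomial -1·x^0·y^1 ↦ -1·X^0·Y^1·Z^2.
  monomial 1·x^0·y^0 ↦ 1·X^0·Y^0·Z^3.
Collecting: F(X, Y, Z) = 2*X**3 - 2*X**2*Y - X*Y**2 + Y**3 - 2*Y**2*Z - Y*Z**2 + Z**3.


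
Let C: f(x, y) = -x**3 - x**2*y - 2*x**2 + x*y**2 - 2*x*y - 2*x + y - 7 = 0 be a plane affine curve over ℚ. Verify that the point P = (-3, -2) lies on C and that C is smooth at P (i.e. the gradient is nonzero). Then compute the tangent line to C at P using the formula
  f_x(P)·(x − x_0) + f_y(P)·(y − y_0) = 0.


Tangent line at P: -21*x + 10*y - 43 = 0.

Step 1: f(-3, -2) = 0, so P lies on C.
Step 2: partial derivatives
  f_x(x, y) = -3*x**2 - 2*x*y - 4*x + y**2 - 2*y - 2, f_y(x, y) = -x**2 + 2*x*y - 2*x + 1.
  f_x(P) = -21, f_y(P) = 10 (gradient nonzero, so P is smooth).
Step 3: tangent line at P: -21·(x − -3) + 10·(y − -2) = 0.
Expanding: -21*x + 10*y - 43 = 0.


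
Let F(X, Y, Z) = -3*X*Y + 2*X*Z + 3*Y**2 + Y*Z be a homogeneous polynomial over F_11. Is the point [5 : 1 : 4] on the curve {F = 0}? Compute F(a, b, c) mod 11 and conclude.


F(5,1,4) ≡ 10 (mod 11); P is NOT on the curve.

Evaluate F(5, 1, 4) term-by-term (mod 11).
  -3*X*Y ↦ -3·5·1·1 = -15
  2*X*Z ↦ 2·5·1·4 = 40
  3*Y**2 ↦ 3·1·1·1 = 3
  Y*Z ↦ 1·1·1·4 = 4
Sum: F(5, 1, 4) = (-15) + (40) + (3) + (4) = 32.
Reducing mod 11: 32 ≡ 10 (mod 11).
Since F(a, b, c) ≡ 10 ≠ 0 (mod 11), P does NOT lie on the curve.


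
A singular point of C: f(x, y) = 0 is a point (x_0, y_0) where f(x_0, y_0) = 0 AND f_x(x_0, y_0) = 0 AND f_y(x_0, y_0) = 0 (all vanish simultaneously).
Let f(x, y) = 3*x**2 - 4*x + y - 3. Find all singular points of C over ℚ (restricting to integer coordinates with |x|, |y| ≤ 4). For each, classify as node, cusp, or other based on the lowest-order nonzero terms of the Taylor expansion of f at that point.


No singular points in the scanned grid; C is smooth there.

Compute partial derivatives:
  f_x = 6*x - 4.
  f_y = 1.
f_y = 1 is a nonzero constant, so f_y never vanishes: no point (x, y) can satisfy f = f_x = f_y = 0. In particular no (x, y) ∈ {−4, ..., 4}² is singular; the curve is smooth.


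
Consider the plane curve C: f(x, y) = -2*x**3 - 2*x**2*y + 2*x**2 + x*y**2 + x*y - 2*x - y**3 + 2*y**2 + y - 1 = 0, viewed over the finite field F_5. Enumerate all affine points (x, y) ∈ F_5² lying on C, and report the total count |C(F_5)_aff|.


Affine F_5-points: {(2, 1), (2, 2), (4, 0)}; count = 3.

For each of the 25 pairs (x, y) ∈ F_5², evaluate f(x, y) mod 5. Record the zeros.
  x = 0: [0↦4, 1↦1, 2↦1, 3↦3, 4↦1]  zeros at y ∈ ∅
  x = 1: [0↦2, 1↦4, 2↦1, 3↦2, 4↦1]  zeros at y ∈ ∅
  x = 2: [0↦2, 1↦0, 2↦0, 3↦1, 4↦2]  zeros at y ∈ {1, 2}
  x = 3: [0↦2, 1↦2, 2↦1, 3↦3, 4↦2]  zeros at y ∈ ∅
  x = 4: [0↦0, 1↦3, 2↦2, 3↦1, 4↦4]  zeros at y ∈ {0}
Collecting zeros: affine points = {(2, 1), (2, 2), (4, 0)}.
Total count |C(F_5)_aff| = 3.


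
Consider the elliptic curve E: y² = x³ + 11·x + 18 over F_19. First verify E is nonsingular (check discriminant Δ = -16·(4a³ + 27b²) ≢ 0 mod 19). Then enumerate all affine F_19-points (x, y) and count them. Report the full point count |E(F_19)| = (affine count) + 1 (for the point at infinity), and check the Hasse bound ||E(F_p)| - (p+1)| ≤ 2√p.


Affine points = {(1, 7), (1, 12), (7, 1), (7, 18), (10, 8), (10, 11), (11, 8), (11, 11), (12, 4), (12, 15), (14, 3), (14, 16), (15, 9), (15, 10), (17, 8), (17, 11), (18, 5), (18, 14)}; affine count = 18; |E(F_19)| = 19.

Discriminant check: Δ ∝ 4a³ + 27b² = 4·11³ + 27·18² = 4·1331 + 27·324 ≡ 12 (mod 19). Nonzero ⇒ E is nonsingular.
For each x ∈ F_19, compute rhs = x³ + 11·x + 18 mod 19, then count y ∈ F_19 with y² ≡ rhs.
  x = 0: rhs = 18, matching y values: none (0 points).
  x = 1: rhs = 11, matching y values: 7, 12 (2 points).
  x = 2: rhs = 10, matching y values: none (0 points).
  x = 3: rhs = 2, matching y values: none (0 points).
  x = 4: rhs = 12, matching y values: none (0 points).
  x = 5: rhs = 8, matching y values: none (0 points).
  x = 6: rhs = 15, matching y values: none (0 points).
  x = 7: rhs = 1, matching y values: 1, 18 (2 points).
  x = 8: rhs = 10, matching y values: none (0 points).
  x = 9: rhs = 10, matching y values: none (0 points).
  x = 10: rhs = 7, matching y values: 8, 11 (2 points).
  x = 11: rhs = 7, matching y values: 8, 11 (2 points).
  x = 12: rhs = 16, matching y values: 4, 15 (2 points).
  x = 13: rhs = 2, matching y values: none (0 points).
  x = 14: rhs = 9, matching y values: 3, 16 (2 points).
  x = 15: rhs = 5, matching y values: 9, 10 (2 points).
  x = 16: rhs = 15, matching y values: none (0 points).
  x = 17: rhs = 7, matching y values: 8, 11 (2 points).
  x = 18: rhs = 6, matching y values: 5, 14 (2 points).
Total affine count: 18.
Full point count |E(F_19)| = 18 + 1 = 19.
Hasse bound: |19 − (19+1)| = |-1| = 1 ≤ 2√19 ≈ 8.7178 ✓.


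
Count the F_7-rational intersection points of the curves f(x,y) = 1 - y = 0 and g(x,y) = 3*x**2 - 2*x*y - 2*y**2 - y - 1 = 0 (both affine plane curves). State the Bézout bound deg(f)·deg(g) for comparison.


Common zeros: ∅; count = 0; Bézout bound = 2.

deg(f) = 1, deg(g) = 2, so Bézout bound = 2.
Scan x ∈ F_7. For each x, list the y ∈ F_7 with f(x, y) ≡ 0 and those with g(x, y) ≡ 0 (mod 7); the common zeros in that column are the intersection.
  x = 0: f ≡ 0 at y ∈ {1}; g ≡ 0 at y ∈ {5}; common: ∅.
  x = 1: f ≡ 0 at y ∈ {1}; g ≡ 0 at y ∈ {4, 5}; common: ∅.
  x = 2: f ≡ 0 at y ∈ {1}; g ≡ 0 at y ∈ {2, 6}; common: ∅.
  x = 3: f ≡ 0 at y ∈ {1}; g ≡ 0 at y ∈ ∅; common: ∅.
  x = 4: f ≡ 0 at y ∈ {1}; g ≡ 0 at y ∈ {2, 4}; common: ∅.
  x = 5: f ≡ 0 at y ∈ {1}; g ≡ 0 at y ∈ ∅; common: ∅.
  x = 6: f ≡ 0 at y ∈ {1}; g ≡ 0 at y ∈ ∅; common: ∅.
Collecting: common zeros = ∅, so the count is 0.
Comparison with the Bézout bound: 0 ≤ 2 = deg(f)·deg(g), as expected for curves with no common component (the affine F_7-count falls short of the bound because intersections may lie at infinity, over extension fields, or carry multiplicity).


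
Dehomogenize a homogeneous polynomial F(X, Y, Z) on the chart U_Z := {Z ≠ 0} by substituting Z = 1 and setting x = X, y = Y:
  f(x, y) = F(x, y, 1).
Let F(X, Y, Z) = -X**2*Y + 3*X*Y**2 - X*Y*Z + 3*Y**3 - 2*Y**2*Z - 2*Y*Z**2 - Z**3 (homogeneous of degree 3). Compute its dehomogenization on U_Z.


f(x, y) = -x**2*y + 3*x*y**2 - x*y + 3*y**3 - 2*y**2 - 2*y - 1

On U_Z we set Z = 1. Each monomial c·X^i·Y^j·Z^k in F becomes c·x^i·y^j·1^k = c·x^i·y^j.
Substituting Z = 1: F(X, Y, 1) = -x**2*y + 3*x*y**2 - x*y + 3*y**3 - 2*y**2 - 2*y - 1.
Note: deg(f) ≤ deg(F) = 3; strict inequality happens when F is divisible by Z (lost terms).


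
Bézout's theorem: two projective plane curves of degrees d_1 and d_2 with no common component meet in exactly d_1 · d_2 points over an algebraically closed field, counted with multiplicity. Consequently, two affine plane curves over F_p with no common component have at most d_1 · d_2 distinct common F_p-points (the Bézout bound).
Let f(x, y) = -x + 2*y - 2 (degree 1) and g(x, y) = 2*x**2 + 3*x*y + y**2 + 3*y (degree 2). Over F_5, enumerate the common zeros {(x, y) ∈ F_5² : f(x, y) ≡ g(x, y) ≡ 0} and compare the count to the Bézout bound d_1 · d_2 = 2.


Common zeros: {(2, 2)}; count = 1; Bézout bound = 2.

deg(f) = 1, deg(g) = 2, so Bézout bound = 2.
Scan x ∈ F_5. For each x, list the y ∈ F_5 with f(x, y) ≡ 0 and those with g(x, y) ≡ 0 (mod 5); the common zeros in that column are the intersection.
  x = 0: f ≡ 0 at y ∈ {1}; g ≡ 0 at y ∈ {0, 2}; common: ∅.
  x = 1: f ≡ 0 at y ∈ {4}; g ≡ 0 at y ∈ ∅; common: ∅.
  x = 2: f ≡ 0 at y ∈ {2}; g ≡ 0 at y ∈ {2, 4}; common: {2}.
  x = 3: f ≡ 0 at y ∈ {0}; g ≡ 0 at y ∈ ∅; common: ∅.
  x = 4: f ≡ 0 at y ∈ {3}; g ≡ 0 at y ∈ ∅; common: ∅.
Collecting: common zeros = {(2, 2)}, so the count is 1.
Comparison with the Bézout bound: 1 ≤ 2 = deg(f)·deg(g), as expected for curves with no common component (the affine F_5-count falls short of the bound because intersections may lie at infinity, over extension fields, or carry multiplicity).


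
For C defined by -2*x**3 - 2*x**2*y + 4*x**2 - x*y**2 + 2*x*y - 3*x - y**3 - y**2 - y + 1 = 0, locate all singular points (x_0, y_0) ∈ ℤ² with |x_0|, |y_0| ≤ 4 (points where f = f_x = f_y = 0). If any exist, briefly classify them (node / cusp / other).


Singular points: {(1, -1)}; classification: cusp.

Compute partial derivatives:
  f_x = -6*x**2 - 4*x*y + 8*x - y**2 + 2*y - 3.
  f_y = -2*x**2 - 2*x*y + 2*x - 3*y**2 - 2*y - 1.
Scan x_0 ∈ {−4, ..., 4}. For each x_0, f_y(x_0, y) is a polynomial in y; find its integer roots y ∈ {−4, ..., 4}, then test f_x and f at those candidates.
  x = -4: f_y(-4, y) = -3*y**2 + 6*y - 41; no integer root y with |y| ≤ 4.
  x = -3: f_y(-3, y) = -3*y**2 + 4*y - 25; no integer root y with |y| ≤ 4.
  x = -2: f_y(-2, y) = -3*y**2 + 2*y - 13; no integer root y with |y| ≤ 4.
  x = -1: f_y(-1, y) = -3*y**2 - 5; no integer root y with |y| ≤ 4.
  x = 0: f_y(0, y) = -3*y**2 - 2*y - 1; no integer root y with |y| ≤ 4.
  x = 1: f_y(1, y) = -3*y**2 - 4*y - 1; vanishes at y ∈ {-1}. (1, -1): f_x = 0, f = 0 — SINGULAR.
  x = 2: f_y(2, y) = -3*y**2 - 6*y - 5; no integer root y with |y| ≤ 4.
  x = 3: f_y(3, y) = -3*y**2 - 8*y - 13; no integer root y with |y| ≤ 4.
  x = 4: f_y(4, y) = -3*y**2 - 10*y - 25; no integer root y with |y| ≤ 4.
Only singular point on the grid: (1, -1).
Classify: substitute x = 1 + u, y = -1 + v and expand: f = -2*u**3 - 2*u**2*v - u*v**2 - v**3 + v**2.
No constant or linear terms (consistent with a singular point). Quadratic part: v**2. Cubic part: -2*u**3 - 2*u**2*v - u*v**2 - v**3.
The quadratic part v**2 is a perfect square, so there is a single (double) tangent line v = 0, i.e. y = -1. Restricting the cubic part to that line (v = 0) leaves -2*u**3 ≠ 0, so f is not divisible by v and the branch is v² ≈ 2*u**3 to lowest order — this is a cusp.
Classification: cusp.


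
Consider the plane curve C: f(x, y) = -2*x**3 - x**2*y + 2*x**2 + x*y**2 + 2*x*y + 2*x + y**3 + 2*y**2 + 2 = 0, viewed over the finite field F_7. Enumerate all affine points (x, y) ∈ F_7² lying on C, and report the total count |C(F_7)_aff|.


Affine F_7-points: {(0, 4), (2, 4), (3, 0), (3, 3), (3, 6), (4, 2), (4, 4), (5, 2), (6, 6)}; count = 9.

For each of the 49 pairs (x, y) ∈ F_7², evaluate f(x, y) mod 7. Record the zeros.
  x = 0: [0↦2, 1↦5, 2↦4, 3↦5, 4↦0, 5↦2, 6↦3]  zeros at y ∈ {4}
  x = 1: [0↦4, 1↦2, 2↦5, 3↦5, 4↦1, 5↦6, 6↦5]  zeros at y ∈ ∅
  x = 2: [0↦5, 1↦3, 2↦1, 3↦5, 4↦0, 5↦6, 6↦1]  zeros at y ∈ {4}
  x = 3: [0↦0, 1↦3, 2↦1, 3↦0, 4↦6, 5↦4, 6↦0]  zeros at y ∈ {0, 3, 6}
  x = 4: [0↦5, 1↦4, 2↦0, 3↦6, 4↦0, 5↦2, 6↦4]  zeros at y ∈ {2, 4}
  x = 5: [0↦1, 1↦1, 2↦0, 3↦4, 4↦5, 5↦2, 6↦1]  zeros at y ∈ {2}
  x = 6: [0↦4, 1↦3, 2↦3, 3↦3, 4↦2, 5↦6, 6↦0]  zeros at y ∈ {6}
Collecting zeros: affine points = {(0, 4), (2, 4), (3, 0), (3, 3), (3, 6), (4, 2), (4, 4), (5, 2), (6, 6)}.
Total count |C(F_7)_aff| = 9.


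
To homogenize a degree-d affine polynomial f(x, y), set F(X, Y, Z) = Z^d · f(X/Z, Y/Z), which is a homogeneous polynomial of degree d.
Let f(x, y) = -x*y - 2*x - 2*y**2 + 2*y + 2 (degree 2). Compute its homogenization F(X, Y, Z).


F(X, Y, Z) = -X*Y - 2*X*Z - 2*Y**2 + 2*Y*Z + 2*Z**2

deg(f) = 2.
Substitute x = X/Z, y = Y/Z into f, then multiply by Z^2.
  monomial -1·x^1·y^1 ↦ -1·X^1·Y^1·Z^0.
  monomial -2·x^1·y^0 ↦ -2·X^1·Y^0·Z^1.
  monomial -2·x^0·y^2 ↦ -2·X^0·Y^2·Z^0.
  monomial 2·x^0·y^1 ↦ 2·X^0·Y^1·Z^1.
  monomial 2·x^0·y^0 ↦ 2·X^0·Y^0·Z^2.
Collecting: F(X, Y, Z) = -X*Y - 2*X*Z - 2*Y**2 + 2*Y*Z + 2*Z**2.


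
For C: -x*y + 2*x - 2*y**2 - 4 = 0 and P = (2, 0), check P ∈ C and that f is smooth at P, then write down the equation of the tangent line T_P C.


Tangent line at P: 2*x - 2*y - 4 = 0.

Step 1: f(2, 0) = 0, so P lies on C.
Step 2: partial derivatives
  f_x(x, y) = 2 - y, f_y(x, y) = -x - 4*y.
  f_x(P) = 2, f_y(P) = -2 (gradient nonzero, so P is smooth).
Step 3: tangent line at P: 2·(x − 2) + -2·(y − 0) = 0.
Expanding: 2*x - 2*y - 4 = 0.


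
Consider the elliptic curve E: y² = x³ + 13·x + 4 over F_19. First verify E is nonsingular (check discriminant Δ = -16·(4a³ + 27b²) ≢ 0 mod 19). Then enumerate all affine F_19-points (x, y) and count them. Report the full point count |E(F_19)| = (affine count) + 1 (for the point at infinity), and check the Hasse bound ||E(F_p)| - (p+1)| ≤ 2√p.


Affine points = {(0, 2), (0, 17), (2, 0), (4, 5), (4, 14), (5, 2), (5, 17), (7, 1), (7, 18), (12, 8), (12, 11), (14, 2), (14, 17), (18, 3), (18, 16)}; affine count = 15; |E(F_19)| = 16.

Discriminant check: Δ ∝ 4a³ + 27b² = 4·13³ + 27·4² = 4·2197 + 27·16 ≡ 5 (mod 19). Nonzero ⇒ E is nonsingular.
For each x ∈ F_19, compute rhs = x³ + 13·x + 4 mod 19, then count y ∈ F_19 with y² ≡ rhs.
  x = 0: rhs = 4, matching y values: 2, 17 (2 points).
  x = 1: rhs = 18, matching y values: none (0 points).
  x = 2: rhs = 0, matching y values: 0 (1 points).
  x = 3: rhs = 13, matching y values: none (0 points).
  x = 4: rhs = 6, matching y values: 5, 14 (2 points).
  x = 5: rhs = 4, matching y values: 2, 17 (2 points).
  x = 6: rhs = 13, matching y values: none (0 points).
  x = 7: rhs = 1, matching y values: 1, 18 (2 points).
  x = 8: rhs = 12, matching y values: none (0 points).
  x = 9: rhs = 14, matching y values: none (0 points).
  x = 10: rhs = 13, matching y values: none (0 points).
  x = 11: rhs = 15, matching y values: none (0 points).
  x = 12: rhs = 7, matching y values: 8, 11 (2 points).
  x = 13: rhs = 14, matching y values: none (0 points).
  x = 14: rhs = 4, matching y values: 2, 17 (2 points).
  x = 15: rhs = 2, matching y values: none (0 points).
  x = 16: rhs = 14, matching y values: none (0 points).
  x = 17: rhs = 8, matching y values: none (0 points).
  x = 18: rhs = 9, matching y values: 3, 16 (2 points).
Total affine count: 15.
Full point count |E(F_19)| = 15 + 1 = 16.
Hasse bound: |16 − (19+1)| = |-4| = 4 ≤ 2√19 ≈ 8.7178 ✓.


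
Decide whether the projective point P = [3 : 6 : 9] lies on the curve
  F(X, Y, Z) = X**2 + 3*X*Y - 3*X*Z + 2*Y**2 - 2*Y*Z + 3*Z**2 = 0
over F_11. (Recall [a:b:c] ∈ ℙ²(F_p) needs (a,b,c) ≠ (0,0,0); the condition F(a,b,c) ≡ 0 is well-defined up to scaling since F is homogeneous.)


F(3,6,9) ≡ 2 (mod 11); P is NOT on the curve.

Evaluate F(3, 6, 9) term-by-term (mod 11).
  X**2 ↦ 1·9·1·1 = 9
  3*X*Y ↦ 3·3·6·1 = 54
  -3*X*Z ↦ -3·3·1·9 = -81
  2*Y**2 ↦ 2·1·36·1 = 72
  -2*Y*Z ↦ -2·1·6·9 = -108
  3*Z**2 ↦ 3·1·1·81 = 243
Sum: F(3, 6, 9) = (9) + (54) + (-81) + (72) + (-108) + (243) = 189.
Reducing mod 11: 189 ≡ 2 (mod 11).
Since F(a, b, c) ≡ 2 ≠ 0 (mod 11), P does NOT lie on the curve.


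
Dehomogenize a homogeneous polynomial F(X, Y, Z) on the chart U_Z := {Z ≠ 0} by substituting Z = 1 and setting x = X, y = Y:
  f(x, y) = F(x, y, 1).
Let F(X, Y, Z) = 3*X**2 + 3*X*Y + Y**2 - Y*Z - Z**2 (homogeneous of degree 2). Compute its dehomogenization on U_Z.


f(x, y) = 3*x**2 + 3*x*y + y**2 - y - 1

On U_Z we set Z = 1. Each monomial c·X^i·Y^j·Z^k in F becomes c·x^i·y^j·1^k = c·x^i·y^j.
Substituting Z = 1: F(X, Y, 1) = 3*x**2 + 3*x*y + y**2 - y - 1.
Note: deg(f) ≤ deg(F) = 2; strict inequality happens when F is divisible by Z (lost terms).


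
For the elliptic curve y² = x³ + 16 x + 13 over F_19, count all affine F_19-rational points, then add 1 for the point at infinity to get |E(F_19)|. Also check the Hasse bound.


Affine points = {(1, 7), (1, 12), (5, 3), (5, 16), (8, 8), (8, 11), (11, 0), (13, 9), (13, 10), (14, 6), (14, 13), (17, 7), (17, 12)}; affine count = 13; |E(F_19)| = 14.

Discriminant check: Δ ∝ 4a³ + 27b² = 4·16³ + 27·13² = 4·4096 + 27·169 ≡ 9 (mod 19). Nonzero ⇒ E is nonsingular.
For each x ∈ F_19, compute rhs = x³ + 16·x + 13 mod 19, then count y ∈ F_19 with y² ≡ rhs.
  x = 0: rhs = 13, matching y values: none (0 points).
  x = 1: rhs = 11, matching y values: 7, 12 (2 points).
  x = 2: rhs = 15, matching y values: none (0 points).
  x = 3: rhs = 12, matching y values: none (0 points).
  x = 4: rhs = 8, matching y values: none (0 points).
  x = 5: rhs = 9, matching y values: 3, 16 (2 points).
  x = 6: rhs = 2, matching y values: none (0 points).
  x = 7: rhs = 12, matching y values: none (0 points).
  x = 8: rhs = 7, matching y values: 8, 11 (2 points).
  x = 9: rhs = 12, matching y values: none (0 points).
  x = 10: rhs = 14, matching y values: none (0 points).
  x = 11: rhs = 0, matching y values: 0 (1 points).
  x = 12: rhs = 14, matching y values: none (0 points).
  x = 13: rhs = 5, matching y values: 9, 10 (2 points).
  x = 14: rhs = 17, matching y values: 6, 13 (2 points).
  x = 15: rhs = 18, matching y values: none (0 points).
  x = 16: rhs = 14, matching y values: none (0 points).
  x = 17: rhs = 11, matching y values: 7, 12 (2 points).
  x = 18: rhs = 15, matching y values: none (0 points).
Total affine count: 13.
Full point count |E(F_19)| = 13 + 1 = 14.
Hasse bound: |14 − (19+1)| = |-6| = 6 ≤ 2√19 ≈ 8.7178 ✓.
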